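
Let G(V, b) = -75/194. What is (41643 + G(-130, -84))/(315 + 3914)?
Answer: 8078667/820426 ≈ 9.8469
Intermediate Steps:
G(V, b) = -75/194 (G(V, b) = -75*1/194 = -75/194)
(41643 + G(-130, -84))/(315 + 3914) = (41643 - 75/194)/(315 + 3914) = (8078667/194)/4229 = (8078667/194)*(1/4229) = 8078667/820426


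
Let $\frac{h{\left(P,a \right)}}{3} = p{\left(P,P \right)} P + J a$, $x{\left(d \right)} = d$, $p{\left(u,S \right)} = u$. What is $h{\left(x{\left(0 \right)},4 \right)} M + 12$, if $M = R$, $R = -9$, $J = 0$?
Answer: $12$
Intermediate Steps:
$h{\left(P,a \right)} = 3 P^{2}$ ($h{\left(P,a \right)} = 3 \left(P P + 0 a\right) = 3 \left(P^{2} + 0\right) = 3 P^{2}$)
$M = -9$
$h{\left(x{\left(0 \right)},4 \right)} M + 12 = 3 \cdot 0^{2} \left(-9\right) + 12 = 3 \cdot 0 \left(-9\right) + 12 = 0 \left(-9\right) + 12 = 0 + 12 = 12$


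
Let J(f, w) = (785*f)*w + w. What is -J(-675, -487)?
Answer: -258048638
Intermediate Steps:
J(f, w) = w + 785*f*w (J(f, w) = 785*f*w + w = w + 785*f*w)
-J(-675, -487) = -(-487)*(1 + 785*(-675)) = -(-487)*(1 - 529875) = -(-487)*(-529874) = -1*258048638 = -258048638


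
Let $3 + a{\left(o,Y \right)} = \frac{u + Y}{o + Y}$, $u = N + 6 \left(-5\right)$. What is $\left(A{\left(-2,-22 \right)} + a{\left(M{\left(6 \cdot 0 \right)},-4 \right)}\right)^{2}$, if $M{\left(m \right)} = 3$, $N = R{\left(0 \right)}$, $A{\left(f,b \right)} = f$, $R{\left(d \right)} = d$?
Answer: $841$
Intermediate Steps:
$N = 0$
$u = -30$ ($u = 0 + 6 \left(-5\right) = 0 - 30 = -30$)
$a{\left(o,Y \right)} = -3 + \frac{-30 + Y}{Y + o}$ ($a{\left(o,Y \right)} = -3 + \frac{-30 + Y}{o + Y} = -3 + \frac{-30 + Y}{Y + o}$)
$\left(A{\left(-2,-22 \right)} + a{\left(M{\left(6 \cdot 0 \right)},-4 \right)}\right)^{2} = \left(-2 + \frac{-30 - 9 - -8}{-4 + 3}\right)^{2} = \left(-2 + \frac{-30 - 9 + 8}{-1}\right)^{2} = \left(-2 - -31\right)^{2} = \left(-2 + 31\right)^{2} = 29^{2} = 841$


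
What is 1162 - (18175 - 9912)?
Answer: -7101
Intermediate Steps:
1162 - (18175 - 9912) = 1162 - 1*8263 = 1162 - 8263 = -7101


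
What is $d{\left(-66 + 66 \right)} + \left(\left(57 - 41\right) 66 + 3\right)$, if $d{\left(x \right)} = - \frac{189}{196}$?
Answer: $\frac{29625}{28} \approx 1058.0$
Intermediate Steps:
$d{\left(x \right)} = - \frac{27}{28}$ ($d{\left(x \right)} = \left(-189\right) \frac{1}{196} = - \frac{27}{28}$)
$d{\left(-66 + 66 \right)} + \left(\left(57 - 41\right) 66 + 3\right) = - \frac{27}{28} + \left(\left(57 - 41\right) 66 + 3\right) = - \frac{27}{28} + \left(16 \cdot 66 + 3\right) = - \frac{27}{28} + \left(1056 + 3\right) = - \frac{27}{28} + 1059 = \frac{29625}{28}$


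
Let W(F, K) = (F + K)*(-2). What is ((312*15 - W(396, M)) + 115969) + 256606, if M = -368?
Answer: 377311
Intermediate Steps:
W(F, K) = -2*F - 2*K
((312*15 - W(396, M)) + 115969) + 256606 = ((312*15 - (-2*396 - 2*(-368))) + 115969) + 256606 = ((4680 - (-792 + 736)) + 115969) + 256606 = ((4680 - 1*(-56)) + 115969) + 256606 = ((4680 + 56) + 115969) + 256606 = (4736 + 115969) + 256606 = 120705 + 256606 = 377311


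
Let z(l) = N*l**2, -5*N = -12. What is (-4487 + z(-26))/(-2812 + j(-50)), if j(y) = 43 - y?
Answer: 14323/13595 ≈ 1.0535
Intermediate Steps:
N = 12/5 (N = -1/5*(-12) = 12/5 ≈ 2.4000)
z(l) = 12*l**2/5
(-4487 + z(-26))/(-2812 + j(-50)) = (-4487 + (12/5)*(-26)**2)/(-2812 + (43 - 1*(-50))) = (-4487 + (12/5)*676)/(-2812 + (43 + 50)) = (-4487 + 8112/5)/(-2812 + 93) = -14323/5/(-2719) = -14323/5*(-1/2719) = 14323/13595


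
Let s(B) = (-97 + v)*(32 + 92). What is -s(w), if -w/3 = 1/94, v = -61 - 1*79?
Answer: 29388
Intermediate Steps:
v = -140 (v = -61 - 79 = -140)
w = -3/94 ≈ -0.031915
s(B) = -29388 (s(B) = (-97 - 140)*(32 + 92) = -237*124 = -29388)
-s(w) = -1*(-29388) = 29388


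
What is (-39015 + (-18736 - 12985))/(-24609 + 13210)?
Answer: 70736/11399 ≈ 6.2055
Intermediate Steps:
(-39015 + (-18736 - 12985))/(-24609 + 13210) = (-39015 - 31721)/(-11399) = -70736*(-1/11399) = 70736/11399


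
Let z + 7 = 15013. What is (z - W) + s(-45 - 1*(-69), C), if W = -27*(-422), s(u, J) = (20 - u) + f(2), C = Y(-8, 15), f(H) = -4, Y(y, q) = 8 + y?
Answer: 3604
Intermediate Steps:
z = 15006 (z = -7 + 15013 = 15006)
C = 0 (C = 8 - 8 = 0)
s(u, J) = 16 - u (s(u, J) = (20 - u) - 4 = 16 - u)
W = 11394 (W = -1*(-11394) = 11394)
(z - W) + s(-45 - 1*(-69), C) = (15006 - 1*11394) + (16 - (-45 - 1*(-69))) = (15006 - 11394) + (16 - (-45 + 69)) = 3612 + (16 - 1*24) = 3612 + (16 - 24) = 3612 - 8 = 3604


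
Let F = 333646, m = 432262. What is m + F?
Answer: 765908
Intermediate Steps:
m + F = 432262 + 333646 = 765908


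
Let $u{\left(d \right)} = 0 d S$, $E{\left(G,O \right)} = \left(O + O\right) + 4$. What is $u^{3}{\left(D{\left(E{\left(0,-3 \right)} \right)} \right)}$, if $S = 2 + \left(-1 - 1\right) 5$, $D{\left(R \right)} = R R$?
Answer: $0$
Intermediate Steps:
$E{\left(G,O \right)} = 4 + 2 O$ ($E{\left(G,O \right)} = 2 O + 4 = 4 + 2 O$)
$D{\left(R \right)} = R^{2}$
$S = -8$ ($S = 2 - 10 = -8$)
$u{\left(d \right)} = 0$ ($u{\left(d \right)} = 0 d \left(-8\right) = 0 \left(-8\right) = 0$)
$u^{3}{\left(D{\left(E{\left(0,-3 \right)} \right)} \right)} = 0^{3} = 0$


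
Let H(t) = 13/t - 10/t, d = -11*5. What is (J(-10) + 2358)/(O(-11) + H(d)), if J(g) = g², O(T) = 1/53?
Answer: -3582535/52 ≈ -68895.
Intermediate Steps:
O(T) = 1/53
d = -55
H(t) = 3/t
(J(-10) + 2358)/(O(-11) + H(d)) = ((-10)² + 2358)/(1/53 + 3/(-55)) = (100 + 2358)/(1/53 + 3*(-1/55)) = 2458/(1/53 - 3/55) = 2458/(-104/2915) = 2458*(-2915/104) = -3582535/52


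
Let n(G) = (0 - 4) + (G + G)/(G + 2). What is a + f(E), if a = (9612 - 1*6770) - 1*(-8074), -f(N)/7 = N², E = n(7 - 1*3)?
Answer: 97796/9 ≈ 10866.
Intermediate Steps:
n(G) = -4 + 2*G/(2 + G) (n(G) = -4 + (2*G)/(2 + G) = -4 + 2*G/(2 + G))
E = -8/3 (E = 2*(-4 - (7 - 1*3))/(2 + (7 - 1*3)) = 2*(-4 - (7 - 3))/(2 + (7 - 3)) = 2*(-4 - 1*4)/(2 + 4) = 2*(-4 - 4)/6 = 2*(⅙)*(-8) = -8/3 ≈ -2.6667)
f(N) = -7*N²
a = 10916 (a = (9612 - 6770) + 8074 = 2842 + 8074 = 10916)
a + f(E) = 10916 - 7*(-8/3)² = 10916 - 7*64/9 = 10916 - 448/9 = 97796/9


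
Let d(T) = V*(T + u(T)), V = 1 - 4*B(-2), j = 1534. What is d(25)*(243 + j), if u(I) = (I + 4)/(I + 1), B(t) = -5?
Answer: 25338243/26 ≈ 9.7455e+5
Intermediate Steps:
u(I) = (4 + I)/(1 + I)
V = 21 (V = 1 - 4*(-5) = 1 + 20 = 21)
d(T) = 21*T + 21*(4 + T)/(1 + T) (d(T) = 21*(T + (4 + T)/(1 + T)) = 21*T + 21*(4 + T)/(1 + T))
d(25)*(243 + j) = (21*(4 + 25**2 + 2*25)/(1 + 25))*(243 + 1534) = (21*(4 + 625 + 50)/26)*1777 = (21*(1/26)*679)*1777 = (14259/26)*1777 = 25338243/26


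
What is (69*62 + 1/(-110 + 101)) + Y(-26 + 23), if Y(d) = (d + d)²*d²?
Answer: 41417/9 ≈ 4601.9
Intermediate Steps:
Y(d) = 4*d⁴ (Y(d) = (2*d)²*d² = (4*d²)*d² = 4*d⁴)
(69*62 + 1/(-110 + 101)) + Y(-26 + 23) = (69*62 + 1/(-110 + 101)) + 4*(-26 + 23)⁴ = (4278 + 1/(-9)) + 4*(-3)⁴ = (4278 - ⅑) + 4*81 = 38501/9 + 324 = 41417/9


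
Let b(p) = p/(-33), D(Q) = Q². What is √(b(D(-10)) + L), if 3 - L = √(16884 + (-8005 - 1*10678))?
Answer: √(-33 - 1089*I*√1799)/33 ≈ 4.6035 - 4.6068*I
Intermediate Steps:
b(p) = -p/33 (b(p) = p*(-1/33) = -p/33)
L = 3 - I*√1799 (L = 3 - √(16884 + (-8005 - 1*10678)) = 3 - √(16884 + (-8005 - 10678)) = 3 - √(16884 - 18683) = 3 - √(-1799) = 3 - I*√1799 ≈ 3.0 - 42.415*I)
√(b(D(-10)) + L) = √(-1/33*(-10)² + (3 - I*√1799)) = √(-1/33*100 + (3 - I*√1799)) = √(-100/33 + (3 - I*√1799)) = √(-1/33 - I*√1799)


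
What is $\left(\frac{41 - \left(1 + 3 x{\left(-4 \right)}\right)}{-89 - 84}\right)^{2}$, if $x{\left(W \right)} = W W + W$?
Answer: $\frac{16}{29929} \approx 0.0005346$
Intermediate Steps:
$x{\left(W \right)} = W + W^{2}$ ($x{\left(W \right)} = W^{2} + W = W + W^{2}$)
$\left(\frac{41 - \left(1 + 3 x{\left(-4 \right)}\right)}{-89 - 84}\right)^{2} = \left(\frac{41 - \left(1 + 3 \left(- 4 \left(1 - 4\right)\right)\right)}{-89 - 84}\right)^{2} = \left(\frac{41 - \left(1 + 3 \left(\left(-4\right) \left(-3\right)\right)\right)}{-173}\right)^{2} = \left(\left(41 - 37\right) \left(- \frac{1}{173}\right)\right)^{2} = \left(4 \left(- \frac{1}{173}\right)\right)^{2} = \left(- \frac{4}{173}\right)^{2} = \frac{16}{29929}$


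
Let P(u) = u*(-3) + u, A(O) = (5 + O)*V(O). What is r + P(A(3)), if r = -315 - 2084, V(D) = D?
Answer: -2447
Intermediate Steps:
A(O) = O*(5 + O) (A(O) = (5 + O)*O = O*(5 + O))
P(u) = -2*u (P(u) = -3*u + u = -2*u)
r = -2399
r + P(A(3)) = -2399 - 6*(5 + 3) = -2399 - 6*8 = -2399 - 2*24 = -2399 - 48 = -2447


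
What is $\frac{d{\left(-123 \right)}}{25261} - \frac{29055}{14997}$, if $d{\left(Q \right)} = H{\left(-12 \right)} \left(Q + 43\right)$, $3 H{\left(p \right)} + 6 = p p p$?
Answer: $- \frac{13499025}{126279739} \approx -0.1069$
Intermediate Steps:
$H{\left(p \right)} = -2 + \frac{p^{3}}{3}$ ($H{\left(p \right)} = -2 + \frac{p p p}{3} = -2 + \frac{p^{2} p}{3} = -2 + \frac{p^{3}}{3}$)
$d{\left(Q \right)} = -24854 - 578 Q$ ($d{\left(Q \right)} = \left(-2 + \frac{\left(-12\right)^{3}}{3}\right) \left(Q + 43\right) = \left(-2 + \frac{1}{3} \left(-1728\right)\right) \left(43 + Q\right) = \left(-2 - 576\right) \left(43 + Q\right) = - 578 \left(43 + Q\right) = -24854 - 578 Q$)
$\frac{d{\left(-123 \right)}}{25261} - \frac{29055}{14997} = \frac{-24854 - -71094}{25261} - \frac{29055}{14997} = \left(-24854 + 71094\right) \frac{1}{25261} - \frac{9685}{4999} = 46240 \cdot \frac{1}{25261} - \frac{9685}{4999} = \frac{46240}{25261} - \frac{9685}{4999} = - \frac{13499025}{126279739}$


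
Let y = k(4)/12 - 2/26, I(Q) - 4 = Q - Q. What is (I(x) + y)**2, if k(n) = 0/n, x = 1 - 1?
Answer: 2601/169 ≈ 15.391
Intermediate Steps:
x = 0
k(n) = 0
I(Q) = 4 (I(Q) = 4 + (Q - Q) = 4 + 0 = 4)
y = -1/13 (y = 0/12 - 2/26 = 0*(1/12) - 2*1/26 = 0 - 1/13 = -1/13 ≈ -0.076923)
(I(x) + y)**2 = (4 - 1/13)**2 = (51/13)**2 = 2601/169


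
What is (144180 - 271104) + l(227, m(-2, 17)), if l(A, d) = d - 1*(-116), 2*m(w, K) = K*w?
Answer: -126825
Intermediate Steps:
m(w, K) = K*w/2 (m(w, K) = (K*w)/2 = K*w/2)
l(A, d) = 116 + d (l(A, d) = d + 116 = 116 + d)
(144180 - 271104) + l(227, m(-2, 17)) = (144180 - 271104) + (116 + (1/2)*17*(-2)) = -126924 + (116 - 17) = -126924 + 99 = -126825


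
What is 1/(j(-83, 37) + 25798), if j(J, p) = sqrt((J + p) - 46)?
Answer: 12899/332768448 - I*sqrt(23)/332768448 ≈ 3.8763e-5 - 1.4412e-8*I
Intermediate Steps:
j(J, p) = sqrt(-46 + J + p)
1/(j(-83, 37) + 25798) = 1/(sqrt(-46 - 83 + 37) + 25798) = 1/(sqrt(-92) + 25798) = 1/(2*I*sqrt(23) + 25798) = 1/(25798 + 2*I*sqrt(23))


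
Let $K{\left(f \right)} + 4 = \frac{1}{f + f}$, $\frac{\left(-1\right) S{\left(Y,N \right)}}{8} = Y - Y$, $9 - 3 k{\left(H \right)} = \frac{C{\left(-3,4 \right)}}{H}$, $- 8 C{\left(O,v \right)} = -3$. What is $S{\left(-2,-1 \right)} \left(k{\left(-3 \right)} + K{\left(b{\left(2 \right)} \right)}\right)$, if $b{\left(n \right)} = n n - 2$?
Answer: $0$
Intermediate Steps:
$C{\left(O,v \right)} = \frac{3}{8}$ ($C{\left(O,v \right)} = \left(- \frac{1}{8}\right) \left(-3\right) = \frac{3}{8}$)
$k{\left(H \right)} = 3 - \frac{1}{8 H}$ ($k{\left(H \right)} = 3 - \frac{\frac{3}{8} \frac{1}{H}}{3} = 3 - \frac{1}{8 H}$)
$S{\left(Y,N \right)} = 0$ ($S{\left(Y,N \right)} = - 8 \left(Y - Y\right) = \left(-8\right) 0 = 0$)
$b{\left(n \right)} = -2 + n^{2}$ ($b{\left(n \right)} = n^{2} - 2 = -2 + n^{2}$)
$K{\left(f \right)} = -4 + \frac{1}{2 f}$ ($K{\left(f \right)} = -4 + \frac{1}{f + f} = -4 + \frac{1}{2 f}$)
$S{\left(-2,-1 \right)} \left(k{\left(-3 \right)} + K{\left(b{\left(2 \right)} \right)}\right) = 0 \left(\left(3 - \frac{1}{8 \left(-3\right)}\right) - \left(4 - \frac{1}{2 \left(-2 + 2^{2}\right)}\right)\right) = 0 \left(\left(3 - - \frac{1}{24}\right) - \left(4 - \frac{1}{2 \left(-2 + 4\right)}\right)\right) = 0 \left(\left(3 + \frac{1}{24}\right) - \left(4 - \frac{1}{2 \cdot 2}\right)\right) = 0 \left(\frac{73}{24} + \left(-4 + \frac{1}{2} \cdot \frac{1}{2}\right)\right) = 0 \left(\frac{73}{24} + \left(-4 + \frac{1}{4}\right)\right) = 0 \left(\frac{73}{24} - \frac{15}{4}\right) = 0 \left(- \frac{17}{24}\right) = 0$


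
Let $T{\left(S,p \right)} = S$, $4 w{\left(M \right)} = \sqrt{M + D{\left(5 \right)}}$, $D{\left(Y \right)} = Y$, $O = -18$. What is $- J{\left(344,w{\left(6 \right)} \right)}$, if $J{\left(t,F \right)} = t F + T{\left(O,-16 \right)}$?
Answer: $18 - 86 \sqrt{11} \approx -267.23$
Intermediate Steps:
$w{\left(M \right)} = \frac{\sqrt{5 + M}}{4}$ ($w{\left(M \right)} = \frac{\sqrt{M + 5}}{4} = \frac{\sqrt{5 + M}}{4}$)
$J{\left(t,F \right)} = -18 + F t$ ($J{\left(t,F \right)} = t F - 18 = F t - 18 = -18 + F t$)
$- J{\left(344,w{\left(6 \right)} \right)} = - (-18 + \frac{\sqrt{5 + 6}}{4} \cdot 344) = - (-18 + \frac{\sqrt{11}}{4} \cdot 344) = - (-18 + 86 \sqrt{11}) = 18 - 86 \sqrt{11}$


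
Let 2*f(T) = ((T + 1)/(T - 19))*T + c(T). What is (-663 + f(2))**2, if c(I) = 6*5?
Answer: 121418361/289 ≈ 4.2013e+5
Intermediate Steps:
c(I) = 30
f(T) = 15 + T*(1 + T)/(2*(-19 + T)) (f(T) = (((T + 1)/(T - 19))*T + 30)/2 = (((1 + T)/(-19 + T))*T + 30)/2 = (T*(1 + T)/(-19 + T) + 30)/2 = (30 + T*(1 + T)/(-19 + T))/2 = 15 + T*(1 + T)/(2*(-19 + T)))
(-663 + f(2))**2 = (-663 + (-570 + 2**2 + 31*2)/(2*(-19 + 2)))**2 = (-663 + (1/2)*(-570 + 4 + 62)/(-17))**2 = (-663 + (1/2)*(-1/17)*(-504))**2 = (-663 + 252/17)**2 = (-11019/17)**2 = 121418361/289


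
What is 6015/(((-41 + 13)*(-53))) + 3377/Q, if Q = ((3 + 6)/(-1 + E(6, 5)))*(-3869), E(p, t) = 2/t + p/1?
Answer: 1911807/541660 ≈ 3.5295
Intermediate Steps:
E(p, t) = p + 2/t (E(p, t) = 2/t + p*1 = 2/t + p = p + 2/t)
Q = -19345/3 (Q = ((3 + 6)/(-1 + (6 + 2/5)))*(-3869) = (9/(-1 + (6 + 2*(⅕))))*(-3869) = (9/(-1 + (6 + ⅖)))*(-3869) = (9/(-1 + 32/5))*(-3869) = (9/(27/5))*(-3869) = (9*(5/27))*(-3869) = (5/3)*(-3869) = -19345/3 ≈ -6448.3)
6015/(((-41 + 13)*(-53))) + 3377/Q = 6015/(((-41 + 13)*(-53))) + 3377/(-19345/3) = 6015/((-28*(-53))) + 3377*(-3/19345) = 6015/1484 - 10131/19345 = 1911807/541660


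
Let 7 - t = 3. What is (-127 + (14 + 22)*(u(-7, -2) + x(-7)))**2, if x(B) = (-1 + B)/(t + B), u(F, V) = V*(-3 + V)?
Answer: 108241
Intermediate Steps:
t = 4 (t = 7 - 1*3 = 7 - 3 = 4)
x(B) = (-1 + B)/(4 + B)
(-127 + (14 + 22)*(u(-7, -2) + x(-7)))**2 = (-127 + (14 + 22)*(-2*(-3 - 2) + (-1 - 7)/(4 - 7)))**2 = (-127 + 36*(-2*(-5) - 8/(-3)))**2 = (-127 + 36*(10 - 1/3*(-8)))**2 = (-127 + 36*(10 + 8/3))**2 = (-127 + 36*(38/3))**2 = (-127 + 456)**2 = 329**2 = 108241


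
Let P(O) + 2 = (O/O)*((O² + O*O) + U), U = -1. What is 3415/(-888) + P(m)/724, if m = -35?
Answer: -74881/160728 ≈ -0.46589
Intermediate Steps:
P(O) = -3 + 2*O² (P(O) = -2 + (O/O)*((O² + O*O) - 1) = -2 + 1*((O² + O²) - 1) = -2 + 1*(2*O² - 1) = -2 + 1*(-1 + 2*O²) = -2 + (-1 + 2*O²) = -3 + 2*O²)
3415/(-888) + P(m)/724 = 3415/(-888) + (-3 + 2*(-35)²)/724 = 3415*(-1/888) + (-3 + 2*1225)*(1/724) = -3415/888 + (-3 + 2450)*(1/724) = -3415/888 + 2447*(1/724) = -3415/888 + 2447/724 = -74881/160728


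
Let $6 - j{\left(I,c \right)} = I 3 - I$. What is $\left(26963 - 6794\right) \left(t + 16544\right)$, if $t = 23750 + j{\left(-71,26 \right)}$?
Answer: $815674698$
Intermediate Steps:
$j{\left(I,c \right)} = 6 - 2 I$ ($j{\left(I,c \right)} = 6 - \left(I 3 - I\right) = 6 - \left(3 I - I\right) = 6 - 2 I$)
$t = 23898$ ($t = 23750 + \left(6 - -142\right) = 23750 + \left(6 + 142\right) = 23750 + 148 = 23898$)
$\left(26963 - 6794\right) \left(t + 16544\right) = \left(26963 - 6794\right) \left(23898 + 16544\right) = 20169 \cdot 40442 = 815674698$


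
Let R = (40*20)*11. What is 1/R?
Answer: 1/8800 ≈ 0.00011364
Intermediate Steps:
R = 8800 (R = 800*11 = 8800)
1/R = 1/8800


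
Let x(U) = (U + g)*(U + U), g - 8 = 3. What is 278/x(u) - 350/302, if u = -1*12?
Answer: 18889/1812 ≈ 10.424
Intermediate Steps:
g = 11 (g = 8 + 3 = 11)
u = -12
x(U) = 2*U*(11 + U) (x(U) = (U + 11)*(U + U) = (11 + U)*(2*U) = 2*U*(11 + U))
278/x(u) - 350/302 = 278/((2*(-12)*(11 - 12))) - 350/302 = 278/((2*(-12)*(-1))) - 350*1/302 = 278/24 - 175/151 = 278*(1/24) - 175/151 = 139/12 - 175/151 = 18889/1812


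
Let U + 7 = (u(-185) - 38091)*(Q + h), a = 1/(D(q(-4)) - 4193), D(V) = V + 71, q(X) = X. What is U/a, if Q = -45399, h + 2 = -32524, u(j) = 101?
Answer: -12214489685618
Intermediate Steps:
h = -32526 (h = -2 - 32524 = -32526)
D(V) = 71 + V
a = -1/4126 (a = 1/((71 - 4) - 4193) = 1/(67 - 4193) = 1/(-4126) = -1/4126 ≈ -0.00024237)
U = 2960370743 (U = -7 + (101 - 38091)*(-45399 - 32526) = -7 - 37990*(-77925) = -7 + 2960370750 = 2960370743)
U/a = 2960370743/(-1/4126) = 2960370743*(-4126) = -12214489685618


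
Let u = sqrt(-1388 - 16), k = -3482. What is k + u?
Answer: -3482 + 6*I*sqrt(39) ≈ -3482.0 + 37.47*I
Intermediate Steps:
u = 6*I*sqrt(39) (u = sqrt(-1404) = 6*I*sqrt(39) ≈ 37.47*I)
k + u = -3482 + 6*I*sqrt(39)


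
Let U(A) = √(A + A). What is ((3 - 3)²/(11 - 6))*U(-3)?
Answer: 0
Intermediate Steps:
U(A) = √2*√A (U(A) = √(2*A) = √2*√A)
((3 - 3)²/(11 - 6))*U(-3) = ((3 - 3)²/(11 - 6))*(√2*√(-3)) = (0²/5)*(√2*(I*√3)) = ((⅕)*0)*(I*√6) = 0*(I*√6) = 0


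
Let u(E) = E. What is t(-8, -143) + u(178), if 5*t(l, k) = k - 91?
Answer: 656/5 ≈ 131.20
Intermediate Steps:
t(l, k) = -91/5 + k/5 (t(l, k) = (k - 91)/5 = (-91 + k)/5 = -91/5 + k/5)
t(-8, -143) + u(178) = (-91/5 + (⅕)*(-143)) + 178 = (-91/5 - 143/5) + 178 = -234/5 + 178 = 656/5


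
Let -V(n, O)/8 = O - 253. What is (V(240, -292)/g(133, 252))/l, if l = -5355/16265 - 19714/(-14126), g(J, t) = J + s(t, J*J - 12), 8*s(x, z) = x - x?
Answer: 3577681930/116376653 ≈ 30.742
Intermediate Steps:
V(n, O) = 2024 - 8*O (V(n, O) = -8*(O - 253) = -8*(-253 + O) = 2024 - 8*O)
s(x, z) = 0 (s(x, z) = (x - x)/8 = (⅛)*0 = 0)
g(J, t) = J (g(J, t) = J + 0 = J)
l = 24500348/22975939 (l = -5355*1/16265 - 19714*(-1/14126) = -1071/3253 + 9857/7063 = 24500348/22975939 ≈ 1.0663)
(V(240, -292)/g(133, 252))/l = ((2024 - 8*(-292))/133)/(24500348/22975939) = ((2024 + 2336)*(1/133))*(22975939/24500348) = (4360*(1/133))*(22975939/24500348) = (4360/133)*(22975939/24500348) = 3577681930/116376653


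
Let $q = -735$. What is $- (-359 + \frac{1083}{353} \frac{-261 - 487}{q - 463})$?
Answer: $\frac{75504431}{211447} \approx 357.08$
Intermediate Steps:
$- (-359 + \frac{1083}{353} \frac{-261 - 487}{q - 463}) = - (-359 + \frac{1083}{353} \frac{-261 - 487}{-735 - 463}) = - (-359 + 1083 \cdot \frac{1}{353} \left(- \frac{748}{-1198}\right)) = - (-359 + \frac{1083 \left(\left(-748\right) \left(- \frac{1}{1198}\right)\right)}{353}) = - (-359 + \frac{1083}{353} \cdot \frac{374}{599}) = - (-359 + \frac{405042}{211447}) = \left(-1\right) \left(- \frac{75504431}{211447}\right) = \frac{75504431}{211447}$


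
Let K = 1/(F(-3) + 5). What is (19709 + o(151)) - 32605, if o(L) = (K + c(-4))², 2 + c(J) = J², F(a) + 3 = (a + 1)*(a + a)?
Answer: -2488807/196 ≈ -12698.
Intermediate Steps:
F(a) = -3 + 2*a*(1 + a) (F(a) = -3 + (a + 1)*(a + a) = -3 + (1 + a)*(2*a) = -3 + 2*a*(1 + a))
K = 1/14 (K = 1/((-3 + 2*(-3) + 2*(-3)²) + 5) = 1/((-3 - 6 + 2*9) + 5) = 1/((-3 - 6 + 18) + 5) = 1/(9 + 5) = 1/14 ≈ 0.071429)
c(J) = -2 + J²
o(L) = 38809/196 (o(L) = (1/14 + (-2 + (-4)²))² = (1/14 + (-2 + 16))² = (1/14 + 14)² = (197/14)² = 38809/196)
(19709 + o(151)) - 32605 = (19709 + 38809/196) - 32605 = 3901773/196 - 32605 = -2488807/196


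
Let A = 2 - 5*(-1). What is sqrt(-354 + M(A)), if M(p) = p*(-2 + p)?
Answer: I*sqrt(319) ≈ 17.861*I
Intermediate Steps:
A = 7 (A = 2 - 1*(-5) = 2 + 5 = 7)
sqrt(-354 + M(A)) = sqrt(-354 + 7*(-2 + 7)) = sqrt(-354 + 7*5) = sqrt(-354 + 35) = sqrt(-319) = I*sqrt(319)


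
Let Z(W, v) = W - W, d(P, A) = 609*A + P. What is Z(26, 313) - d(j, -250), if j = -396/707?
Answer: 107641146/707 ≈ 1.5225e+5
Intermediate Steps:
j = -396/707 (j = -396*1/707 = -396/707 ≈ -0.56011)
d(P, A) = P + 609*A
Z(W, v) = 0
Z(26, 313) - d(j, -250) = 0 - (-396/707 + 609*(-250)) = 0 - (-396/707 - 152250) = 0 - 1*(-107641146/707) = 0 + 107641146/707 = 107641146/707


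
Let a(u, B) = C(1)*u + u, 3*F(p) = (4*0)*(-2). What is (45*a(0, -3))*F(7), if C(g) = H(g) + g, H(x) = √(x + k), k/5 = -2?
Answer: 0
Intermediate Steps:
k = -10 (k = 5*(-2) = -10)
F(p) = 0 (F(p) = ((4*0)*(-2))/3 = (0*(-2))/3 = (⅓)*0 = 0)
H(x) = √(-10 + x) (H(x) = √(x - 10) = √(-10 + x))
C(g) = g + √(-10 + g) (C(g) = √(-10 + g) + g = g + √(-10 + g))
a(u, B) = u + u*(1 + 3*I) (a(u, B) = (1 + √(-10 + 1))*u + u = (1 + √(-9))*u + u = (1 + 3*I)*u + u = u*(1 + 3*I) + u = u + u*(1 + 3*I))
(45*a(0, -3))*F(7) = (45*(0*(2 + 3*I)))*0 = (45*0)*0 = 0*0 = 0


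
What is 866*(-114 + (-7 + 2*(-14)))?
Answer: -129034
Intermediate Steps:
866*(-114 + (-7 + 2*(-14))) = 866*(-114 + (-7 - 28)) = 866*(-114 - 35) = 866*(-149) = -129034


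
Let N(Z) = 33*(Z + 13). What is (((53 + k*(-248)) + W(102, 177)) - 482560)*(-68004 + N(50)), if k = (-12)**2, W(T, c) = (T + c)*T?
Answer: 32287493925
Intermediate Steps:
W(T, c) = T*(T + c)
k = 144
N(Z) = 429 + 33*Z (N(Z) = 33*(13 + Z) = 429 + 33*Z)
(((53 + k*(-248)) + W(102, 177)) - 482560)*(-68004 + N(50)) = (((53 + 144*(-248)) + 102*(102 + 177)) - 482560)*(-68004 + (429 + 33*50)) = (((53 - 35712) + 102*279) - 482560)*(-68004 + (429 + 1650)) = ((-35659 + 28458) - 482560)*(-68004 + 2079) = (-7201 - 482560)*(-65925) = -489761*(-65925) = 32287493925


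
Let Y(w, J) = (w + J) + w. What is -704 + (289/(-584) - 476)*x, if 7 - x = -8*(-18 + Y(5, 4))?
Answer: 6545689/584 ≈ 11208.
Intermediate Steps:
Y(w, J) = J + 2*w (Y(w, J) = (J + w) + w = J + 2*w)
x = -25 (x = 7 - (-8)*(-18 + (4 + 2*5)) = 7 - (-8)*(-18 + (4 + 10)) = 7 - (-8)*(-18 + 14) = 7 - (-8)*(-4) = 7 - 1*32 = 7 - 32 = -25)
-704 + (289/(-584) - 476)*x = -704 + (289/(-584) - 476)*(-25) = -704 + (289*(-1/584) - 476)*(-25) = -704 + (-289/584 - 476)*(-25) = -704 - 278273/584*(-25) = -704 + 6956825/584 = 6545689/584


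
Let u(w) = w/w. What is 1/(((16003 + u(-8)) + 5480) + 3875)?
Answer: 1/25359 ≈ 3.9434e-5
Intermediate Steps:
u(w) = 1
1/(((16003 + u(-8)) + 5480) + 3875) = 1/(((16003 + 1) + 5480) + 3875) = 1/((16004 + 5480) + 3875) = 1/(21484 + 3875) = 1/25359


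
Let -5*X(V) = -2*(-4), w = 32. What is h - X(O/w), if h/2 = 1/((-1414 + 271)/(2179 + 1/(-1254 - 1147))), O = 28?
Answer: -10121012/4573905 ≈ -2.2128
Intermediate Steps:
h = -3487852/914781 (h = 2/(((-1414 + 271)/(2179 + 1/(-1254 - 1147)))) = 2/((-1143/(2179 + 1/(-2401)))) = 2/((-1143/(2179 - 1/2401))) = 2/((-1143/5231778/2401)) = 2/((-1143*2401/5231778)) = 2/(-914781/1743926) = 2*(-1743926/914781) = -3487852/914781 ≈ -3.8128)
X(V) = -8/5 (X(V) = -(-2)*(-4)/5 = -⅕*8 = -8/5)
h - X(O/w) = -3487852/914781 - 1*(-8/5) = -3487852/914781 + 8/5 = -10121012/4573905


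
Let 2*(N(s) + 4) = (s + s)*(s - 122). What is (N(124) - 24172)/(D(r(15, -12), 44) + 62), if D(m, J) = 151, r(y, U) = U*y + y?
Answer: -7976/71 ≈ -112.34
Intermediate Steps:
r(y, U) = y + U*y
N(s) = -4 + s*(-122 + s) (N(s) = -4 + ((s + s)*(s - 122))/2 = -4 + ((2*s)*(-122 + s))/2 = -4 + (2*s*(-122 + s))/2 = -4 + s*(-122 + s))
(N(124) - 24172)/(D(r(15, -12), 44) + 62) = ((-4 + 124**2 - 122*124) - 24172)/(151 + 62) = ((-4 + 15376 - 15128) - 24172)/213 = (244 - 24172)*(1/213) = -23928*1/213 = -7976/71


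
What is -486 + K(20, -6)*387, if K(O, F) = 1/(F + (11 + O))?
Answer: -11763/25 ≈ -470.52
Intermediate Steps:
K(O, F) = 1/(11 + F + O)
-486 + K(20, -6)*387 = -486 + 387/(11 - 6 + 20) = -486 + 387/25 = -11763/25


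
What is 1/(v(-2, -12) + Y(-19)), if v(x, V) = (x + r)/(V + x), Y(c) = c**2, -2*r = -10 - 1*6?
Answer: 7/2524 ≈ 0.0027734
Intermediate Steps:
r = 8 (r = -(-10 - 1*6)/2 = -(-10 - 6)/2 = -1/2*(-16) = 8)
v(x, V) = (8 + x)/(V + x) (v(x, V) = (x + 8)/(V + x) = (8 + x)/(V + x))
1/(v(-2, -12) + Y(-19)) = 1/((8 - 2)/(-12 - 2) + (-19)**2) = 1/(6/(-14) + 361) = 1/(-1/14*6 + 361) = 1/(-3/7 + 361) = 1/(2524/7) = 7/2524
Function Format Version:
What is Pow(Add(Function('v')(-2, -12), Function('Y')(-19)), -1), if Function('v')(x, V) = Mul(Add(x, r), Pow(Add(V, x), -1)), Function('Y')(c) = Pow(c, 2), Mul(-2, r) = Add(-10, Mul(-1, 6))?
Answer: Rational(7, 2524) ≈ 0.0027734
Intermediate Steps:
r = 8 (r = Mul(Rational(-1, 2), Add(-10, Mul(-1, 6))) = Mul(Rational(-1, 2), Add(-10, -6)) = Mul(Rational(-1, 2), -16) = 8)
Function('v')(x, V) = Mul(Pow(Add(V, x), -1), Add(8, x)) (Function('v')(x, V) = Mul(Add(x, 8), Pow(Add(V, x), -1)) = Mul(Add(8, x), Pow(Add(V, x), -1)) = Mul(Pow(Add(V, x), -1), Add(8, x)))
Pow(Add(Function('v')(-2, -12), Function('Y')(-19)), -1) = Pow(Add(Mul(Pow(Add(-12, -2), -1), Add(8, -2)), Pow(-19, 2)), -1) = Pow(Add(Mul(Pow(-14, -1), 6), 361), -1) = Pow(Add(Mul(Rational(-1, 14), 6), 361), -1) = Pow(Add(Rational(-3, 7), 361), -1) = Pow(Rational(2524, 7), -1) = Rational(7, 2524)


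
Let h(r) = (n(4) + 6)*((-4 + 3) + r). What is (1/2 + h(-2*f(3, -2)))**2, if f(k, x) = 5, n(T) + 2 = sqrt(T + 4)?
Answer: 11441/4 + 1914*sqrt(2) ≈ 5567.1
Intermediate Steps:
n(T) = -2 + sqrt(4 + T) (n(T) = -2 + sqrt(T + 4) = -2 + sqrt(4 + T))
h(r) = (-1 + r)*(4 + 2*sqrt(2)) (h(r) = ((-2 + sqrt(4 + 4)) + 6)*((-4 + 3) + r) = ((-2 + sqrt(8)) + 6)*(-1 + r) = ((-2 + 2*sqrt(2)) + 6)*(-1 + r) = (4 + 2*sqrt(2))*(-1 + r) = (-1 + r)*(4 + 2*sqrt(2)))
(1/2 + h(-2*f(3, -2)))**2 = (1/2 + (-4 - 2*sqrt(2) + 4*(-2*5) + 2*(-2*5)*sqrt(2)))**2 = (1/2 + (-4 - 2*sqrt(2) + 4*(-10) + 2*(-10)*sqrt(2)))**2 = (1/2 + (-4 - 2*sqrt(2) - 40 - 20*sqrt(2)))**2 = (1/2 + (-44 - 22*sqrt(2)))**2 = (-87/2 - 22*sqrt(2))**2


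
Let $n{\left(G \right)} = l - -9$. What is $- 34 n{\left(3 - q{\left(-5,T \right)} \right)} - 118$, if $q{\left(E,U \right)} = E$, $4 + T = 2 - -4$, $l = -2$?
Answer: $-356$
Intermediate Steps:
$T = 2$ ($T = -4 + \left(2 - -4\right) = -4 + \left(2 + 4\right) = -4 + 6 = 2$)
$n{\left(G \right)} = 7$ ($n{\left(G \right)} = -2 - -9 = -2 + 9 = 7$)
$- 34 n{\left(3 - q{\left(-5,T \right)} \right)} - 118 = \left(-34\right) 7 - 118 = -238 - 118 = -356$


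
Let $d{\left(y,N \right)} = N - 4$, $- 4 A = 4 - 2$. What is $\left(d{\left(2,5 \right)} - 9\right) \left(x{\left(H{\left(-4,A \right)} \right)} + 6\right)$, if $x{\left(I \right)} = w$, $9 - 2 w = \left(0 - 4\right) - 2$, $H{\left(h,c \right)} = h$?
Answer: $-108$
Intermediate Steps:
$A = - \frac{1}{2}$ ($A = - \frac{4 - 2}{4} = \left(- \frac{1}{4}\right) 2 = - \frac{1}{2} \approx -0.5$)
$w = \frac{15}{2}$ ($w = \frac{9}{2} - \frac{\left(0 - 4\right) - 2}{2} = \frac{9}{2} - \frac{-4 - 2}{2} = \frac{9}{2} - -3 = \frac{9}{2} + 3 = \frac{15}{2} \approx 7.5$)
$x{\left(I \right)} = \frac{15}{2}$
$d{\left(y,N \right)} = -4 + N$ ($d{\left(y,N \right)} = N - 4 = -4 + N$)
$\left(d{\left(2,5 \right)} - 9\right) \left(x{\left(H{\left(-4,A \right)} \right)} + 6\right) = \left(\left(-4 + 5\right) - 9\right) \left(\frac{15}{2} + 6\right) = \left(1 - 9\right) \frac{27}{2} = \left(-8\right) \frac{27}{2} = -108$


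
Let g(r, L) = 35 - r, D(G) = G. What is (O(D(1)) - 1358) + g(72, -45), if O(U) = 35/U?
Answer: -1360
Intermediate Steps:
(O(D(1)) - 1358) + g(72, -45) = (35/1 - 1358) + (35 - 1*72) = (35*1 - 1358) + (35 - 72) = (35 - 1358) - 37 = -1323 - 37 = -1360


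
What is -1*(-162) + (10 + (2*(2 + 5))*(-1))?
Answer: 158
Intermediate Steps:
-1*(-162) + (10 + (2*(2 + 5))*(-1)) = 162 + (10 + (2*7)*(-1)) = 162 + (10 + 14*(-1)) = 162 + (10 - 14) = 162 - 4 = 158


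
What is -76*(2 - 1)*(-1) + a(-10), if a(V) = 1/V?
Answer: 759/10 ≈ 75.900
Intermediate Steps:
a(V) = 1/V
-76*(2 - 1)*(-1) + a(-10) = -76*(2 - 1)*(-1) + 1/(-10) = -76*(-1) - ⅒ = 76 - ⅒ = 759/10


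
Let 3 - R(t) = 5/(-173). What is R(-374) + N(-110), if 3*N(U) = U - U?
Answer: 524/173 ≈ 3.0289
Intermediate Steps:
N(U) = 0 (N(U) = (U - U)/3 = (1/3)*0 = 0)
R(t) = 524/173 (R(t) = 3 - 5/(-173) = 3 - 5*(-1)/173 = 3 - 1*(-5/173) = 3 + 5/173 = 524/173)
R(-374) + N(-110) = 524/173 + 0 = 524/173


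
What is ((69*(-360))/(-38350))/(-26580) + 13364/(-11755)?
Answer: -22704653077/19970628275 ≈ -1.1369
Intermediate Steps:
((69*(-360))/(-38350))/(-26580) + 13364/(-11755) = -24840*(-1/38350)*(-1/26580) + 13364*(-1/11755) = (2484/3835)*(-1/26580) - 13364/11755 = -207/8494525 - 13364/11755 = -22704653077/19970628275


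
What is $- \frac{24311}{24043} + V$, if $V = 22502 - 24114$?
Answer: $- \frac{38781627}{24043} \approx -1613.0$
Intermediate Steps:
$V = -1612$ ($V = 22502 - 24114 = -1612$)
$- \frac{24311}{24043} + V = - \frac{24311}{24043} - 1612 = - \frac{38781627}{24043}$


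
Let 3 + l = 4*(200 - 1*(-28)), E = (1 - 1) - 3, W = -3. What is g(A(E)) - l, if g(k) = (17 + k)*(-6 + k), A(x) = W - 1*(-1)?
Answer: -1029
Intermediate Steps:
E = -3 (E = 0 - 3 = -3)
A(x) = -2 (A(x) = -3 - 1*(-1) = -3 + 1 = -2)
g(k) = (-6 + k)*(17 + k)
l = 909 (l = -3 + 4*(200 - 1*(-28)) = -3 + 4*(200 + 28) = -3 + 4*228 = -3 + 912 = 909)
g(A(E)) - l = (-102 + (-2)**2 + 11*(-2)) - 1*909 = (-102 + 4 - 22) - 909 = -120 - 909 = -1029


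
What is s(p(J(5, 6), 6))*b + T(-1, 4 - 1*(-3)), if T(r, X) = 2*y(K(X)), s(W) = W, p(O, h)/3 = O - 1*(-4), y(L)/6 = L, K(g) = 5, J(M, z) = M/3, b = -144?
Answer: -2388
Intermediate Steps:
J(M, z) = M/3 (J(M, z) = M*(1/3) = M/3)
y(L) = 6*L
p(O, h) = 12 + 3*O (p(O, h) = 3*(O - 1*(-4)) = 3*(O + 4) = 3*(4 + O) = 12 + 3*O)
T(r, X) = 60 (T(r, X) = 2*(6*5) = 2*30 = 60)
s(p(J(5, 6), 6))*b + T(-1, 4 - 1*(-3)) = (12 + 3*((1/3)*5))*(-144) + 60 = (12 + 3*(5/3))*(-144) + 60 = (12 + 5)*(-144) + 60 = 17*(-144) + 60 = -2448 + 60 = -2388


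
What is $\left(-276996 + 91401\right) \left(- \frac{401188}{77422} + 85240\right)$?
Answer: $- \frac{612375350912370}{38711} \approx -1.5819 \cdot 10^{10}$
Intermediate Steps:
$\left(-276996 + 91401\right) \left(- \frac{401188}{77422} + 85240\right) = - 185595 \left(\left(-401188\right) \frac{1}{77422} + 85240\right) = - 185595 \left(- \frac{200594}{38711} + 85240\right) = \left(-185595\right) \frac{3299525046}{38711} = - \frac{612375350912370}{38711}$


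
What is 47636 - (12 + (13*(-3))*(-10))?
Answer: 47234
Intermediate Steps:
47636 - (12 + (13*(-3))*(-10)) = 47636 - (12 - 39*(-10)) = 47636 - (12 + 390) = 47636 - 1*402 = 47636 - 402 = 47234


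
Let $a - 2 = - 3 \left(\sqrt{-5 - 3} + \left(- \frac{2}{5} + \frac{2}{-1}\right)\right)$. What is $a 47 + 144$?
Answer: $\frac{2882}{5} - 282 i \sqrt{2} \approx 576.4 - 398.81 i$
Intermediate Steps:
$a = \frac{46}{5} - 6 i \sqrt{2}$ ($a = 2 - 3 \left(\sqrt{-5 - 3} + \left(- \frac{2}{5} + \frac{2}{-1}\right)\right) = 2 - 3 \left(\sqrt{-8} + \left(\left(-2\right) \frac{1}{5} + 2 \left(-1\right)\right)\right) = 2 - 3 \left(2 i \sqrt{2} - \frac{12}{5}\right) = 2 - 3 \left(- \frac{12}{5} + 2 i \sqrt{2}\right) = 2 + \left(\frac{36}{5} - 6 i \sqrt{2}\right) = \frac{46}{5} - 6 i \sqrt{2} \approx 9.2 - 8.4853 i$)
$a 47 + 144 = \left(\frac{46}{5} - 6 i \sqrt{2}\right) 47 + 144 = \left(\frac{2162}{5} - 282 i \sqrt{2}\right) + 144 = \frac{2882}{5} - 282 i \sqrt{2}$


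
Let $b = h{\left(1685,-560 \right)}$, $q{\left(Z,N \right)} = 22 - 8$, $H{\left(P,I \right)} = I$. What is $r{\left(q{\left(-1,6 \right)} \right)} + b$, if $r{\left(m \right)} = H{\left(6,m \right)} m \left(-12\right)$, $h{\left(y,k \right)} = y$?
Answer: $-667$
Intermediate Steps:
$q{\left(Z,N \right)} = 14$ ($q{\left(Z,N \right)} = 22 - 8 = 14$)
$b = 1685$
$r{\left(m \right)} = - 12 m^{2}$ ($r{\left(m \right)} = m m \left(-12\right) = m^{2} \left(-12\right) = - 12 m^{2}$)
$r{\left(q{\left(-1,6 \right)} \right)} + b = - 12 \cdot 14^{2} + 1685 = \left(-12\right) 196 + 1685 = -2352 + 1685 = -667$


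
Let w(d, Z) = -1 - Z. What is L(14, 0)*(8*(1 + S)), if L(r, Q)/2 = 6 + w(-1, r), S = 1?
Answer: -288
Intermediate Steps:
L(r, Q) = 10 - 2*r (L(r, Q) = 2*(6 + (-1 - r)) = 2*(5 - r) = 10 - 2*r)
L(14, 0)*(8*(1 + S)) = (10 - 2*14)*(8*(1 + 1)) = (10 - 28)*(8*2) = -18*16 = -288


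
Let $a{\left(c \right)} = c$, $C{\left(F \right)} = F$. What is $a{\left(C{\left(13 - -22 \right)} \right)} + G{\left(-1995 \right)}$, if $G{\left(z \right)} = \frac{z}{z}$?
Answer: $36$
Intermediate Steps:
$G{\left(z \right)} = 1$
$a{\left(C{\left(13 - -22 \right)} \right)} + G{\left(-1995 \right)} = \left(13 - -22\right) + 1 = \left(13 + 22\right) + 1 = 35 + 1 = 36$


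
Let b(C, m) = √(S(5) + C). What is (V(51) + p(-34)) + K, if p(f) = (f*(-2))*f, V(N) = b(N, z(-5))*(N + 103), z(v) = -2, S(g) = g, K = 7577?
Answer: 5265 + 308*√14 ≈ 6417.4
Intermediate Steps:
b(C, m) = √(5 + C)
V(N) = √(5 + N)*(103 + N) (V(N) = √(5 + N)*(N + 103) = √(5 + N)*(103 + N))
p(f) = -2*f² (p(f) = (-2*f)*f = -2*f²)
(V(51) + p(-34)) + K = (√(5 + 51)*(103 + 51) - 2*(-34)²) + 7577 = (√56*154 - 2*1156) + 7577 = ((2*√14)*154 - 2312) + 7577 = (308*√14 - 2312) + 7577 = (-2312 + 308*√14) + 7577 = 5265 + 308*√14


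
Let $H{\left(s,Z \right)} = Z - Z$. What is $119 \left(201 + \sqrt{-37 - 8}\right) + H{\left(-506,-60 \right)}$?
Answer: $23919 + 357 i \sqrt{5} \approx 23919.0 + 798.28 i$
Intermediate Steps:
$H{\left(s,Z \right)} = 0$
$119 \left(201 + \sqrt{-37 - 8}\right) + H{\left(-506,-60 \right)} = 119 \left(201 + \sqrt{-37 - 8}\right) + 0 = 119 \left(201 + \sqrt{-45}\right) + 0 = 119 \left(201 + 3 i \sqrt{5}\right) + 0 = \left(23919 + 357 i \sqrt{5}\right) + 0 = 23919 + 357 i \sqrt{5}$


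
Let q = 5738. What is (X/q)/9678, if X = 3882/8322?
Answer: 647/77023388868 ≈ 8.4001e-9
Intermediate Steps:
X = 647/1387 (X = 3882*(1/8322) = 647/1387 ≈ 0.46647)
(X/q)/9678 = ((647/1387)/5738)/9678 = ((647/1387)*(1/5738))*(1/9678) = (647/7958606)*(1/9678) = 647/77023388868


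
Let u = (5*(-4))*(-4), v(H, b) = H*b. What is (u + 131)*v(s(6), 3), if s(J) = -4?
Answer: -2532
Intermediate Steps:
u = 80 (u = -20*(-4) = 80)
(u + 131)*v(s(6), 3) = (80 + 131)*(-4*3) = 211*(-12) = -2532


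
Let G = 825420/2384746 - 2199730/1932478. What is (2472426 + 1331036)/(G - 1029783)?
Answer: -2191017175817199457/593215858610597528 ≈ -3.6935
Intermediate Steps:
G = -912672831955/1152117295147 (G = 825420*(1/2384746) - 2199730*1/1932478 = 412710/1192373 - 1099865/966239 = -912672831955/1152117295147 ≈ -0.79217)
(2472426 + 1331036)/(G - 1029783) = (2472426 + 1331036)/(-912672831955/1152117295147 - 1029783) = 3803462/(-1186431717221195056/1152117295147) = 3803462*(-1152117295147/1186431717221195056) = -2191017175817199457/593215858610597528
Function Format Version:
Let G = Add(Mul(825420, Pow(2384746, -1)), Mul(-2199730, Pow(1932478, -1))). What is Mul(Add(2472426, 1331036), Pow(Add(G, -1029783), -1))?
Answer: Rational(-2191017175817199457, 593215858610597528) ≈ -3.6935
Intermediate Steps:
G = Rational(-912672831955, 1152117295147) (G = Add(Mul(825420, Rational(1, 2384746)), Mul(-2199730, Rational(1, 1932478))) = Add(Rational(412710, 1192373), Rational(-1099865, 966239)) = Rational(-912672831955, 1152117295147) ≈ -0.79217)
Mul(Add(2472426, 1331036), Pow(Add(G, -1029783), -1)) = Mul(Add(2472426, 1331036), Pow(Add(Rational(-912672831955, 1152117295147), -1029783), -1)) = Mul(3803462, Pow(Rational(-1186431717221195056, 1152117295147), -1)) = Mul(3803462, Rational(-1152117295147, 1186431717221195056)) = Rational(-2191017175817199457, 593215858610597528)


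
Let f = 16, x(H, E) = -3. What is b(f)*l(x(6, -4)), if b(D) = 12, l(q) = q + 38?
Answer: 420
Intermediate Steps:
l(q) = 38 + q
b(f)*l(x(6, -4)) = 12*(38 - 3) = 12*35 = 420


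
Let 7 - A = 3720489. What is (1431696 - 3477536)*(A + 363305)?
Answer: 6868246993680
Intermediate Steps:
A = -3720482 (A = 7 - 1*3720489 = 7 - 3720489 = -3720482)
(1431696 - 3477536)*(A + 363305) = (1431696 - 3477536)*(-3720482 + 363305) = -2045840*(-3357177) = 6868246993680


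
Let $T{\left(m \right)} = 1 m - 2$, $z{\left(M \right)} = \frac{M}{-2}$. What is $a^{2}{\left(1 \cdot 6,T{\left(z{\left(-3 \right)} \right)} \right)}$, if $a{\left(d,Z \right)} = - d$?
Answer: $36$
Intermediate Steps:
$z{\left(M \right)} = - \frac{M}{2}$ ($z{\left(M \right)} = M \left(- \frac{1}{2}\right) = - \frac{M}{2}$)
$T{\left(m \right)} = -2 + m$ ($T{\left(m \right)} = m - 2 = -2 + m$)
$a^{2}{\left(1 \cdot 6,T{\left(z{\left(-3 \right)} \right)} \right)} = \left(- 1 \cdot 6\right)^{2} = \left(\left(-1\right) 6\right)^{2} = \left(-6\right)^{2} = 36$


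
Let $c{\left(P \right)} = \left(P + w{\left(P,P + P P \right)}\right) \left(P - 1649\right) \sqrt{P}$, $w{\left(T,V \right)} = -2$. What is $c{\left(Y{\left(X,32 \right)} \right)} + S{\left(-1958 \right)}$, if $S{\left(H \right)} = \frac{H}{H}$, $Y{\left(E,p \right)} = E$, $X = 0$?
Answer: $1$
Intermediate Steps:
$S{\left(H \right)} = 1$
$c{\left(P \right)} = \sqrt{P} \left(-1649 + P\right) \left(-2 + P\right)$ ($c{\left(P \right)} = \left(P - 2\right) \left(P - 1649\right) \sqrt{P} = \left(-2 + P\right) \left(-1649 + P\right) \sqrt{P} = \left(-1649 + P\right) \left(-2 + P\right) \sqrt{P} = \sqrt{P} \left(-1649 + P\right) \left(-2 + P\right)$)
$c{\left(Y{\left(X,32 \right)} \right)} + S{\left(-1958 \right)} = \sqrt{0} \left(3298 + 0^{2} - 0\right) + 1 = 0 \left(3298 + 0 + 0\right) + 1 = 0 \cdot 3298 + 1 = 0 + 1 = 1$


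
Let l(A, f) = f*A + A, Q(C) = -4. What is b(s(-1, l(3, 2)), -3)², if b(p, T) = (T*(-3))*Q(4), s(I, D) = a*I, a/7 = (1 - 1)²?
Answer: 1296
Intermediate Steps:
l(A, f) = A + A*f (l(A, f) = A*f + A = A + A*f)
a = 0 (a = 7*(1 - 1)² = 7*0² = 7*0 = 0)
s(I, D) = 0 (s(I, D) = 0*I = 0)
b(p, T) = 12*T (b(p, T) = (T*(-3))*(-4) = -3*T*(-4) = 12*T)
b(s(-1, l(3, 2)), -3)² = (12*(-3))² = (-36)² = 1296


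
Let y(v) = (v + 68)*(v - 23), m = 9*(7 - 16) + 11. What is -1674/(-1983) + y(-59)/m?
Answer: 263439/23135 ≈ 11.387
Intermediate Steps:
m = -70 (m = 9*(-9) + 11 = -81 + 11 = -70)
y(v) = (-23 + v)*(68 + v) (y(v) = (68 + v)*(-23 + v) = (-23 + v)*(68 + v))
-1674/(-1983) + y(-59)/m = -1674/(-1983) + (-1564 + (-59)² + 45*(-59))/(-70) = -1674*(-1/1983) + (-1564 + 3481 - 2655)*(-1/70) = 558/661 - 738*(-1/70) = 558/661 + 369/35 = 263439/23135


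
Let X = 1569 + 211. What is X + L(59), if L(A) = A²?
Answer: 5261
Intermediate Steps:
X = 1780
X + L(59) = 1780 + 59² = 1780 + 3481 = 5261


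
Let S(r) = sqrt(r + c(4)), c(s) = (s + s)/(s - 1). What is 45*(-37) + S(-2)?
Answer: -1665 + sqrt(6)/3 ≈ -1664.2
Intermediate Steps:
c(s) = 2*s/(-1 + s) (c(s) = (2*s)/(-1 + s) = 2*s/(-1 + s))
S(r) = sqrt(8/3 + r) (S(r) = sqrt(r + 2*4/(-1 + 4)) = sqrt(r + 2*4/3) = sqrt(r + 2*4*(1/3)) = sqrt(r + 8/3) = sqrt(8/3 + r))
45*(-37) + S(-2) = 45*(-37) + sqrt(24 + 9*(-2))/3 = -1665 + sqrt(24 - 18)/3 = -1665 + sqrt(6)/3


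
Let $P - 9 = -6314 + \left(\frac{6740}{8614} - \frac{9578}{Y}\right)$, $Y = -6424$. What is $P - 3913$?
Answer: $- \frac{1935961913}{189508} \approx -10216.0$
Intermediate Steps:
$P = - \frac{1194417109}{189508}$ ($P = 9 + \left(-6314 + \left(\frac{6740}{8614} - \frac{9578}{-6424}\right)\right) = 9 + \left(-6314 + \left(6740 \cdot \frac{1}{8614} - - \frac{4789}{3212}\right)\right) = 9 + \left(-6314 + \left(\frac{3370}{4307} + \frac{4789}{3212}\right)\right) = 9 + \left(-6314 + \frac{430831}{189508}\right) = 9 - \frac{1196122681}{189508} = - \frac{1194417109}{189508} \approx -6302.7$)
$P - 3913 = - \frac{1194417109}{189508} - 3913 = - \frac{1935961913}{189508}$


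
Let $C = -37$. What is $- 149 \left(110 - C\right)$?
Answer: $-21903$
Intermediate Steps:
$- 149 \left(110 - C\right) = - 149 \left(110 - -37\right) = - 149 \left(110 + 37\right) = \left(-149\right) 147 = -21903$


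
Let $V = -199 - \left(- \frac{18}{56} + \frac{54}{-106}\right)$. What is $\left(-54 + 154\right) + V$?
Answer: $- \frac{145683}{1484} \approx -98.169$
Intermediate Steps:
$V = - \frac{294083}{1484}$ ($V = -199 - \left(\left(-18\right) \frac{1}{56} + 54 \left(- \frac{1}{106}\right)\right) = -199 - \left(- \frac{9}{28} - \frac{27}{53}\right) = -199 - - \frac{1233}{1484} = -199 + \frac{1233}{1484} = - \frac{294083}{1484} \approx -198.17$)
$\left(-54 + 154\right) + V = \left(-54 + 154\right) - \frac{294083}{1484} = 100 - \frac{294083}{1484} = - \frac{145683}{1484}$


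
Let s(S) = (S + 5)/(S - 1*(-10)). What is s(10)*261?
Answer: 783/4 ≈ 195.75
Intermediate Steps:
s(S) = (5 + S)/(10 + S) (s(S) = (5 + S)/(S + 10) = (5 + S)/(10 + S))
s(10)*261 = ((5 + 10)/(10 + 10))*261 = (15/20)*261 = ((1/20)*15)*261 = (¾)*261 = 783/4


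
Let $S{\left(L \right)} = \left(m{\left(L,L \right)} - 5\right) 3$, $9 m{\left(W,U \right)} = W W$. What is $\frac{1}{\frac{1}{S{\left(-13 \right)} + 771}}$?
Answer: $\frac{2437}{3} \approx 812.33$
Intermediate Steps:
$m{\left(W,U \right)} = \frac{W^{2}}{9}$ ($m{\left(W,U \right)} = \frac{W W}{9} = \frac{W^{2}}{9}$)
$S{\left(L \right)} = -15 + \frac{L^{2}}{3}$ ($S{\left(L \right)} = \left(\frac{L^{2}}{9} - 5\right) 3 = \left(-5 + \frac{L^{2}}{9}\right) 3 = -15 + \frac{L^{2}}{3}$)
$\frac{1}{\frac{1}{S{\left(-13 \right)} + 771}} = \frac{1}{\frac{1}{\left(-15 + \frac{\left(-13\right)^{2}}{3}\right) + 771}} = \frac{1}{\frac{1}{\left(-15 + \frac{1}{3} \cdot 169\right) + 771}} = \frac{1}{\frac{1}{\left(-15 + \frac{169}{3}\right) + 771}} = \frac{1}{\frac{1}{\frac{124}{3} + 771}} = \frac{1}{\frac{1}{\frac{2437}{3}}} = \frac{1}{\frac{3}{2437}} = \frac{2437}{3}$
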